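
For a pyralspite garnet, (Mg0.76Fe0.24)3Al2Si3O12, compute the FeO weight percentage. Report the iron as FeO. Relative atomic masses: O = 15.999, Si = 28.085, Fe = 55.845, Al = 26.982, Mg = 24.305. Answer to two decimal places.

Formula mass = 425.831 g/mol.
0.72 Fe → 0.7200 mol FeO per formula unit; M(FeO) = 71.844, so FeO mass = 51.728 g.
51.728/425.831 × 100 = 12.15 wt%.

12.15 wt%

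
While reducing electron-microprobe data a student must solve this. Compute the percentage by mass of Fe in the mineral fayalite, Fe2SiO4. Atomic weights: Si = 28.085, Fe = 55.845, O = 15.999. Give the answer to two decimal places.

54.81 mass %

Formula mass = 2*55.845 + 1*28.085 + 4*15.999 = 203.771 g/mol, of which 111.690 g is Fe.
So Fe makes up 111.690/203.771 = 0.5481 of the mass, i.e. 54.81%.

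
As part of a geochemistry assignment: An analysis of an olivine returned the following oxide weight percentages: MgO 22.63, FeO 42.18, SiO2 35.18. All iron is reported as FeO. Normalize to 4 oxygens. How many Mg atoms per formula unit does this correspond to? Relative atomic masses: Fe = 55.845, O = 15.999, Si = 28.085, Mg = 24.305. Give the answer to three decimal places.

22.63 wt% MgO ÷ 40.304 g/mol = 0.56148 mol, giving 0.56148 Mg and 0.56148 O.
42.18 wt% FeO ÷ 71.844 g/mol = 0.58711 mol, giving 0.58711 Fe and 0.58711 O.
35.18 wt% SiO2 ÷ 60.083 g/mol = 0.58552 mol, giving 0.58552 Si and 1.17104 O.
Oxygen sums to 2.31963; scaling by 4/2.31963 = 1.72441 puts the formula on 4 O.
Mg: 0.56148 × 1.72441 = 0.968 atoms per formula unit.

0.968 Mg apfu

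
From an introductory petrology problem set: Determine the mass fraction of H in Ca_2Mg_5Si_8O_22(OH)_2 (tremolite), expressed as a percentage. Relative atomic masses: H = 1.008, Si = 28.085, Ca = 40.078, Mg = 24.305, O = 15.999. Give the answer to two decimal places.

0.25 weight percent

Molar mass of Ca_2Mg_5Si_8O_22(OH)_2: 2*40.078 + 5*24.305 + 8*28.085 + 24*15.999 + 2*1.008 = 812.353 g/mol.
Mass of H per formula unit: 2 × 1.008 = 2.016 g.
Weight fraction H = 2.016 / 812.353 = 0.0025.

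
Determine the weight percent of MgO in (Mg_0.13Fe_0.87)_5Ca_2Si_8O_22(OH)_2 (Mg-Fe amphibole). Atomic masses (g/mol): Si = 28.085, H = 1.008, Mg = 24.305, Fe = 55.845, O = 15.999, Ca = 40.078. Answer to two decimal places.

2.76 wt%

M((Mg_0.13Fe_0.87)_5Ca_2Si_8O_22(OH)_2) = 949.552 g/mol; M(MgO) = 40.304 g/mol.
Moles MgO per formula unit = 0.65 Mg ÷ 1 = 0.6500.
MgO fraction = (0.6500 × 40.304) / 949.552 = 26.198/949.552 = 0.0276.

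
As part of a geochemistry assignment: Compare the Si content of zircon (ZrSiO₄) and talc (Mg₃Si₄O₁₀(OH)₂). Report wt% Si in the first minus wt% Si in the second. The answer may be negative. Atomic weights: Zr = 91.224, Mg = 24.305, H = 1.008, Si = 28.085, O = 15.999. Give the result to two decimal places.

M(ZrSiO₄) = 183.305 g/mol, so wt% Si = 28.085/183.305 × 100 = 15.32%.
M(Mg₃Si₄O₁₀(OH)₂) = 379.259 g/mol, so wt% Si = 112.340/379.259 × 100 = 29.62%.
15.32 − 29.62 = -14.30 pp.

-14.30 percentage points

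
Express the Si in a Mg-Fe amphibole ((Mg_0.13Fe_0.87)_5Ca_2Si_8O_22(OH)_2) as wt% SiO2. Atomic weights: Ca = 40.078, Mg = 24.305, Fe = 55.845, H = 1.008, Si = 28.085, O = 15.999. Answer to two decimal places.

M((Mg_0.13Fe_0.87)_5Ca_2Si_8O_22(OH)_2) = 949.552 g/mol; M(SiO2) = 60.083 g/mol.
Moles SiO2 per formula unit = 8 Si ÷ 1 = 8.0000.
SiO2 fraction = (8.0000 × 60.083) / 949.552 = 480.664/949.552 = 0.5062.

50.62 wt%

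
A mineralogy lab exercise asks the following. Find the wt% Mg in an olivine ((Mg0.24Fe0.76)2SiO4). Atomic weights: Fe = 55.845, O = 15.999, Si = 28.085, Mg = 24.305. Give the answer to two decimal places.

6.18 weight percent

M((Mg0.24Fe0.76)2SiO4) = 188.632 g/mol.
Mg contributes 0.48 × 24.305 = 11.666 g per mole.
11.666/188.632 = 0.0618 → 6.18%.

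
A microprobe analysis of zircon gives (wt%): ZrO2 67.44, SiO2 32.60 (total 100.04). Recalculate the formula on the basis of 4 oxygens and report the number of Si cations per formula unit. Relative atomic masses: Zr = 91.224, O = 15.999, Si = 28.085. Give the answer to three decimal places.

0.996 Si apfu

ZrO2: 67.44/123.222 = 0.54730 mol → 0.54730 mol Zr, 1.09460 mol O.
SiO2: 32.60/60.083 = 0.54258 mol → 0.54258 mol Si, 1.08516 mol O.
Total oxygen = 2.17976 mol. Normalization factor = 4/2.17976 = 1.83506.
Si per 4 O = 0.54258 × 1.83506 = 0.996.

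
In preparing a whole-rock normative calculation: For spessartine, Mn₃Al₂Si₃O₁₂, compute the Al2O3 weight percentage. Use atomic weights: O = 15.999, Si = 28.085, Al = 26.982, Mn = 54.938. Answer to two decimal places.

20.60 wt%

M(Mn₃Al₂Si₃O₁₂) = 495.021 g/mol; M(Al2O3) = 101.961 g/mol.
Moles Al2O3 per formula unit = 2 Al ÷ 2 = 1.0000.
Al2O3 fraction = (1.0000 × 101.961) / 495.021 = 101.961/495.021 = 0.2060.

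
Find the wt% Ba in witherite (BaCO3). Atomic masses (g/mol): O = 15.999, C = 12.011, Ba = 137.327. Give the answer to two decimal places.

69.59 mass %

Formula mass = 1·137.327 + 1·12.011 + 3·15.999 = 197.335 g/mol, of which 137.327 g is Ba.
So Ba makes up 137.327/197.335 = 0.6959 of the mass, i.e. 69.59%.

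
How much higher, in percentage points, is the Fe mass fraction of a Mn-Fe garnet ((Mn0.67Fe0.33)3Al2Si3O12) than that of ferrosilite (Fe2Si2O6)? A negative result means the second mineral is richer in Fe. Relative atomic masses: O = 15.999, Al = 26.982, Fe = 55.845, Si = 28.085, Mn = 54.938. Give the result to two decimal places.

-31.18 percentage points

First mineral: 55.287 g Fe in 495.919 g formula = 11.15 wt% Fe.
Second mineral: 111.690 g Fe in 263.854 g formula = 42.33 wt% Fe.
11.15% − 42.33% gives a difference of -31.18 percentage points.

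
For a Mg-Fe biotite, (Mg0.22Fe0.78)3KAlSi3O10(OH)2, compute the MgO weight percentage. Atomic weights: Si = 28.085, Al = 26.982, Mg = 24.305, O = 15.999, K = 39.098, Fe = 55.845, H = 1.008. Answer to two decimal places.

5.42 wt%

Formula mass = 491.058 g/mol.
0.66 Mg → 0.6600 mol MgO per formula unit; M(MgO) = 40.304, so MgO mass = 26.601 g.
26.601/491.058 × 100 = 5.42 wt%.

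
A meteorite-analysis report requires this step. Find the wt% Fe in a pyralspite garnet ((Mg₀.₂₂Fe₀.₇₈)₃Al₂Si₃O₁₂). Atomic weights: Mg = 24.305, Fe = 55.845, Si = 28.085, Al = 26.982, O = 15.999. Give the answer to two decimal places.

27.40 wt%

M((Mg₀.₂₂Fe₀.₇₈)₃Al₂Si₃O₁₂) = 476.926 g/mol.
Fe contributes 2.34 × 55.845 = 130.677 g per mole.
130.677/476.926 = 0.2740 → 27.40%.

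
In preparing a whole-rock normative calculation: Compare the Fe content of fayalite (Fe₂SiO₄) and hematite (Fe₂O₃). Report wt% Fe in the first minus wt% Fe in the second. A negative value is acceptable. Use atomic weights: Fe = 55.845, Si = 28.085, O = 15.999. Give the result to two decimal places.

-15.13 percentage points

Fe in Fe₂SiO₄: molar mass 203.771 g/mol; 2×55.845 = 111.690 g → 54.81 wt%.
Fe in Fe₂O₃: molar mass 159.687 g/mol; 2×55.845 = 111.690 g → 69.94 wt%.
Difference = 54.81 − 69.94 = -15.13 percentage points.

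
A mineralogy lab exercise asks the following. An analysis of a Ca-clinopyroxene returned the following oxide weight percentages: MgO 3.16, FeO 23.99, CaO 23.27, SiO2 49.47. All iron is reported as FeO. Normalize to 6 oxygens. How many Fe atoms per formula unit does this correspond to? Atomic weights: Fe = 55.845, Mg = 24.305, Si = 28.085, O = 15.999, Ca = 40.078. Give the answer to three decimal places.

MgO (M=40.304): mol = 0.07840; Mg = 0.07840, O = 0.07840.
FeO (M=71.844): mol = 0.33392; Fe = 0.33392, O = 0.33392.
CaO (M=56.077): mol = 0.41497; Ca = 0.41497, O = 0.41497.
SiO2 (M=60.083): mol = 0.82336; Si = 0.82336, O = 1.64672.
ΣO = 2.47401; factor = 6/ΣO = 2.42521.
Fe apfu = 0.33392 × 2.42521 = 0.810.

0.810 Fe apfu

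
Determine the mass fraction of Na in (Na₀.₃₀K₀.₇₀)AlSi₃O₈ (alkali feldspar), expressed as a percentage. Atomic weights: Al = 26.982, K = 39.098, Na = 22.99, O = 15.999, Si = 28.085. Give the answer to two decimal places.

Formula mass = 0.30·22.99 + 0.70·39.098 + 1·26.982 + 3·28.085 + 8·15.999 = 273.495 g/mol, of which 6.897 g is Na.
So Na makes up 6.897/273.495 = 0.0252 of the mass, i.e. 2.52%.

2.52 wt%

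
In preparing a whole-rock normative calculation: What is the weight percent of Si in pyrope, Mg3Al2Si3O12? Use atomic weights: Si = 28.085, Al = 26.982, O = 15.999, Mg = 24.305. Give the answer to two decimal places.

Molar mass of Mg3Al2Si3O12: 3*24.305 + 2*26.982 + 3*28.085 + 12*15.999 = 403.122 g/mol.
Mass of Si per formula unit: 3 × 28.085 = 84.255 g.
Weight fraction Si = 84.255 / 403.122 = 0.2090.

20.90 wt%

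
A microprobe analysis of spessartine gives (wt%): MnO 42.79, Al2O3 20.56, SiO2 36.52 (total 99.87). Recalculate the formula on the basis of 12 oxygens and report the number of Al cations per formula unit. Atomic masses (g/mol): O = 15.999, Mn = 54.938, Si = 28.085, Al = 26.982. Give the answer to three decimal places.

42.79 wt% MnO ÷ 70.937 g/mol = 0.60321 mol, giving 0.60321 Mn and 0.60321 O.
20.56 wt% Al2O3 ÷ 101.961 g/mol = 0.20165 mol, giving 0.40330 Al and 0.60495 O.
36.52 wt% SiO2 ÷ 60.083 g/mol = 0.60783 mol, giving 0.60783 Si and 1.21566 O.
Oxygen sums to 2.42382; scaling by 12/2.42382 = 4.95086 puts the formula on 12 O.
Al: 0.40330 × 4.95086 = 1.997 atoms per formula unit.

1.997 Al apfu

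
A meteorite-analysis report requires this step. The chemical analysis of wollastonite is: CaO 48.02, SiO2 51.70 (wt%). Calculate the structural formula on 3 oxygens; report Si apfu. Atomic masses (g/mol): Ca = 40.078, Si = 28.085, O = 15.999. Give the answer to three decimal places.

1.002 Si apfu

48.02 wt% CaO ÷ 56.077 g/mol = 0.85632 mol, giving 0.85632 Ca and 0.85632 O.
51.70 wt% SiO2 ÷ 60.083 g/mol = 0.86048 mol, giving 0.86048 Si and 1.72096 O.
Oxygen sums to 2.57728; scaling by 3/2.57728 = 1.16402 puts the formula on 3 O.
Si: 0.86048 × 1.16402 = 1.002 atoms per formula unit.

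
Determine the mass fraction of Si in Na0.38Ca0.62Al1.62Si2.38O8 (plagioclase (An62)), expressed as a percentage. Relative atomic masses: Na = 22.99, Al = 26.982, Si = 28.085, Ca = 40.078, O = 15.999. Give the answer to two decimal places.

M(Na0.38Ca0.62Al1.62Si2.38O8) = 272.130 g/mol.
Si contributes 2.38 × 28.085 = 66.842 g per mole.
66.842/272.130 = 0.2456 → 24.56%.

24.56 mass %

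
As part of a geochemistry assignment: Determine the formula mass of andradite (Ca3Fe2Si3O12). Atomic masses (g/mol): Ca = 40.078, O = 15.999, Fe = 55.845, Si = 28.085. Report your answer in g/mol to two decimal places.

508.17 g/mol

M = 3*40.078 + 2*55.845 + 3*28.085 + 12*15.999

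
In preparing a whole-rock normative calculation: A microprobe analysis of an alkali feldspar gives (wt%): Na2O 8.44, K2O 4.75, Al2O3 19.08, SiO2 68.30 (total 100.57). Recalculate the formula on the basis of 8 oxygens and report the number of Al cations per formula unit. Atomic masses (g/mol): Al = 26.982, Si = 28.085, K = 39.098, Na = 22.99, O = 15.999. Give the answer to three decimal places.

0.991 Al apfu

Na2O: 8.44/61.979 = 0.13618 mol → 0.27236 mol Na, 0.13618 mol O.
K2O: 4.75/94.195 = 0.05043 mol → 0.10086 mol K, 0.05043 mol O.
Al2O3: 19.08/101.961 = 0.18713 mol → 0.37426 mol Al, 0.56139 mol O.
SiO2: 68.30/60.083 = 1.13676 mol → 1.13676 mol Si, 2.27352 mol O.
Total oxygen = 3.02152 mol. Normalization factor = 8/3.02152 = 2.64767.
Al per 8 O = 0.37426 × 2.64767 = 0.991.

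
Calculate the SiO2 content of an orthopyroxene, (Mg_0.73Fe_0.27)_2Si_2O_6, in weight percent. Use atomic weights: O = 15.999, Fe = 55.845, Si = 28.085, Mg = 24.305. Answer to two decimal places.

Molar mass of (Mg_0.73Fe_0.27)_2Si_2O_6 = 1.46·24.305 + 0.54·55.845 + 2·28.085 + 6·15.999 = 217.806 g/mol.
Each formula unit contains 2 Si, equivalent to 2/1 = 2.0000 mol SiO2.
M(SiO2) = 1×28.085 + 2×15.999 = 60.083 g/mol.
Mass of SiO2 per formula unit = 2.0000 × 60.083 = 120.166 g.
SiO2 wt% = 120.166 / 217.806 × 100 = 55.17%.

55.17 wt%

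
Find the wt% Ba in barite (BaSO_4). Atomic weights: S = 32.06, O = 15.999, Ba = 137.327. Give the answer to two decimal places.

Formula mass = 1·137.327 + 1·32.06 + 4·15.999 = 233.383 g/mol, of which 137.327 g is Ba.
So Ba makes up 137.327/233.383 = 0.5884 of the mass, i.e. 58.84%.

58.84 mass %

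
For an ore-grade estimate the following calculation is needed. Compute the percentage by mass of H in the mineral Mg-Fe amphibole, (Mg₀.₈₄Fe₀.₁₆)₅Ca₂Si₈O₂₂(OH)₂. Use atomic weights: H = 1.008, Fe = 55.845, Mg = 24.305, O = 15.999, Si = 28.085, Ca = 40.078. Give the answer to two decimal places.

0.24 mass %

M((Mg₀.₈₄Fe₀.₁₆)₅Ca₂Si₈O₂₂(OH)₂) = 837.585 g/mol.
H contributes 2 × 1.008 = 2.016 g per mole.
2.016/837.585 = 0.0024 → 0.24%.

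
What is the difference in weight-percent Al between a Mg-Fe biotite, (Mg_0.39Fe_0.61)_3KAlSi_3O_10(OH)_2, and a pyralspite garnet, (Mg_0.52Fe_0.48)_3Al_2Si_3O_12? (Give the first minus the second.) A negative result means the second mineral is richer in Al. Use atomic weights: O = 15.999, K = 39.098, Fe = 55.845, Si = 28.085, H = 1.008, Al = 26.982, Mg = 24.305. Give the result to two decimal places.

M((Mg_0.39Fe_0.61)_3KAlSi_3O_10(OH)_2) = 474.972 g/mol, so wt% Al = 26.982/474.972 × 100 = 5.68%.
M((Mg_0.52Fe_0.48)_3Al_2Si_3O_12) = 448.540 g/mol, so wt% Al = 53.964/448.540 × 100 = 12.03%.
5.68 − 12.03 = -6.35 pp.

-6.35 percentage points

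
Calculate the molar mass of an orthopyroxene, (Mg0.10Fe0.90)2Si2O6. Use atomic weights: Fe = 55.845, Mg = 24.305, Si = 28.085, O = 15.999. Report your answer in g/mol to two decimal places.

257.55 g/mol

Mg: 0.20 × 24.305 = 4.8610
Fe: 1.80 × 55.845 = 100.5210
Si: 2 × 28.085 = 56.1700
O: 6 × 15.999 = 95.9940
Summing the contributions gives the formula mass.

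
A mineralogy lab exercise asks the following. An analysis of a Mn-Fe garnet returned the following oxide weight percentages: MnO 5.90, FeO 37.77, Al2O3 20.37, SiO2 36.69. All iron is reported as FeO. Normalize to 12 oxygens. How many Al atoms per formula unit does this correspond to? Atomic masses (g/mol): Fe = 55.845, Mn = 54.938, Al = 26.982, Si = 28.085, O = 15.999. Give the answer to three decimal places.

MnO (M=70.937): mol = 0.08317; Mn = 0.08317, O = 0.08317.
FeO (M=71.844): mol = 0.52572; Fe = 0.52572, O = 0.52572.
Al2O3 (M=101.961): mol = 0.19978; Al = 0.39956, O = 0.59934.
SiO2 (M=60.083): mol = 0.61066; Si = 0.61066, O = 1.22132.
ΣO = 2.42955; factor = 12/ΣO = 4.93919.
Al apfu = 0.39956 × 4.93919 = 1.974.

1.974 Al apfu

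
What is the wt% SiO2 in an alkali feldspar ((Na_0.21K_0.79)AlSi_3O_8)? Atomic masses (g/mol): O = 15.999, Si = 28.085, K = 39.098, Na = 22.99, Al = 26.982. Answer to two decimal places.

65.56 wt%

Molar mass of (Na_0.21K_0.79)AlSi_3O_8 = 0.21·22.99 + 0.79·39.098 + 1·26.982 + 3·28.085 + 8·15.999 = 274.944 g/mol.
Each formula unit contains 3 Si, equivalent to 3/1 = 3.0000 mol SiO2.
M(SiO2) = 1×28.085 + 2×15.999 = 60.083 g/mol.
Mass of SiO2 per formula unit = 3.0000 × 60.083 = 180.249 g.
SiO2 wt% = 180.249 / 274.944 × 100 = 65.56%.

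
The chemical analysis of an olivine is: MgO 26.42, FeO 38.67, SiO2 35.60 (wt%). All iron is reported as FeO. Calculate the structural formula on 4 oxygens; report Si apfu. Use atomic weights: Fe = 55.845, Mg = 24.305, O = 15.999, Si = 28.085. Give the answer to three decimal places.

26.42 wt% MgO ÷ 40.304 g/mol = 0.65552 mol, giving 0.65552 Mg and 0.65552 O.
38.67 wt% FeO ÷ 71.844 g/mol = 0.53825 mol, giving 0.53825 Fe and 0.53825 O.
35.60 wt% SiO2 ÷ 60.083 g/mol = 0.59251 mol, giving 0.59251 Si and 1.18502 O.
Oxygen sums to 2.37879; scaling by 4/2.37879 = 1.68153 puts the formula on 4 O.
Si: 0.59251 × 1.68153 = 0.996 atoms per formula unit.

0.996 Si apfu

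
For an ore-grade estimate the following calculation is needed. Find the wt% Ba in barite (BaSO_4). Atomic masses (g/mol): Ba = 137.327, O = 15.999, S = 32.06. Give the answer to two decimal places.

M(BaSO_4) = 233.383 g/mol.
Ba contributes 1 × 137.327 = 137.327 g per mole.
137.327/233.383 = 0.5884 → 58.84%.

58.84 mass %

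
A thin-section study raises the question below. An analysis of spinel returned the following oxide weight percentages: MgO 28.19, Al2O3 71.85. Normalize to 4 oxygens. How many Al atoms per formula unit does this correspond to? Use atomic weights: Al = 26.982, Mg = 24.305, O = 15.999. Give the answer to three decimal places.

2.004 Al apfu

MgO: 28.19/40.304 = 0.69943 mol → 0.69943 mol Mg, 0.69943 mol O.
Al2O3: 71.85/101.961 = 0.70468 mol → 1.40936 mol Al, 2.11404 mol O.
Total oxygen = 2.81347 mol. Normalization factor = 4/2.81347 = 1.42173.
Al per 4 O = 1.40936 × 1.42173 = 2.004.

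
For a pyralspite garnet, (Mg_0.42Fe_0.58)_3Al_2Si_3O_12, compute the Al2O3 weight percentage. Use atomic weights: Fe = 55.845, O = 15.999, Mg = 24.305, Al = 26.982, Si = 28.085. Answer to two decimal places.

M((Mg_0.42Fe_0.58)_3Al_2Si_3O_12) = 458.002 g/mol; M(Al2O3) = 101.961 g/mol.
Moles Al2O3 per formula unit = 2 Al ÷ 2 = 1.0000.
Al2O3 fraction = (1.0000 × 101.961) / 458.002 = 101.961/458.002 = 0.2226.

22.26 wt%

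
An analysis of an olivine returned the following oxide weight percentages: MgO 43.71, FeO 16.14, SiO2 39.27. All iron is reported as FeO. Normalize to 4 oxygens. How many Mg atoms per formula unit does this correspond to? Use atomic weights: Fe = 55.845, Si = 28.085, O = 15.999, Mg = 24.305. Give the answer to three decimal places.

1.658 Mg apfu

43.71 wt% MgO ÷ 40.304 g/mol = 1.08451 mol, giving 1.08451 Mg and 1.08451 O.
16.14 wt% FeO ÷ 71.844 g/mol = 0.22465 mol, giving 0.22465 Fe and 0.22465 O.
39.27 wt% SiO2 ÷ 60.083 g/mol = 0.65360 mol, giving 0.65360 Si and 1.30720 O.
Oxygen sums to 2.61636; scaling by 4/2.61636 = 1.52884 puts the formula on 4 O.
Mg: 1.08451 × 1.52884 = 1.658 atoms per formula unit.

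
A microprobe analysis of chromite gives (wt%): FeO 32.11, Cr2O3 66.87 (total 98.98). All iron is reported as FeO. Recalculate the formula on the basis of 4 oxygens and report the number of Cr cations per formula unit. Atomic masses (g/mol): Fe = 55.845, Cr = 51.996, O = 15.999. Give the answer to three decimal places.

FeO (M=71.844): mol = 0.44694; Fe = 0.44694, O = 0.44694.
Cr2O3 (M=151.989): mol = 0.43997; Cr = 0.87994, O = 1.31991.
ΣO = 1.76685; factor = 4/ΣO = 2.26392.
Cr apfu = 0.87994 × 2.26392 = 1.992.

1.992 Cr apfu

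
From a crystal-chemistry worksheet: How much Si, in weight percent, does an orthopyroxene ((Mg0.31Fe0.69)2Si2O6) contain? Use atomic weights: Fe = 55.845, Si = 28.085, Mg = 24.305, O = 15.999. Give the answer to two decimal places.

22.99 weight percent

Molar mass of (Mg0.31Fe0.69)2Si2O6: 0.62×24.305 + 1.38×55.845 + 2×28.085 + 6×15.999 = 244.299 g/mol.
Mass of Si per formula unit: 2 × 28.085 = 56.170 g.
Weight fraction Si = 56.170 / 244.299 = 0.2299.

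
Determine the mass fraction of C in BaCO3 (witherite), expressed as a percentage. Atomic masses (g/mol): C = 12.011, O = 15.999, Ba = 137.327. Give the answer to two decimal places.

M(BaCO3) = 197.335 g/mol.
C contributes 1 × 12.011 = 12.011 g per mole.
12.011/197.335 = 0.0609 → 6.09%.

6.09 mass %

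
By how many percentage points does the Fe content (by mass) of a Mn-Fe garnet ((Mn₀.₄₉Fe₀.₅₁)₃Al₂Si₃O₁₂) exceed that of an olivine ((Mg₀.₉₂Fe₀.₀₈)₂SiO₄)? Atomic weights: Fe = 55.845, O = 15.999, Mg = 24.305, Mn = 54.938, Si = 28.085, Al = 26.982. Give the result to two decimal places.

M((Mn₀.₄₉Fe₀.₅₁)₃Al₂Si₃O₁₂) = 496.409 g/mol, so wt% Fe = 85.443/496.409 × 100 = 17.21%.
M((Mg₀.₉₂Fe₀.₀₈)₂SiO₄) = 145.737 g/mol, so wt% Fe = 8.935/145.737 × 100 = 6.13%.
17.21 − 6.13 = 11.08 pp.

11.08 percentage points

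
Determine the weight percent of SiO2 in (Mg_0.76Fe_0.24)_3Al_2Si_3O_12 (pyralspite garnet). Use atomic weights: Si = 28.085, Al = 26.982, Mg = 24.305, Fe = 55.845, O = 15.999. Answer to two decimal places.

Formula mass = 425.831 g/mol.
3 Si → 3.0000 mol SiO2 per formula unit; M(SiO2) = 60.083, so SiO2 mass = 180.249 g.
180.249/425.831 × 100 = 42.33 wt%.

42.33 wt%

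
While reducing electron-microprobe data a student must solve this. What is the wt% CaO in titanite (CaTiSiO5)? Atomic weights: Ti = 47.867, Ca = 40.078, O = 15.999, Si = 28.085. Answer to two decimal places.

28.61 wt%

Molar mass of CaTiSiO5 = 1*40.078 + 1*47.867 + 1*28.085 + 5*15.999 = 196.025 g/mol.
Each formula unit contains 1 Ca, equivalent to 1/1 = 1.0000 mol CaO.
M(CaO) = 1×40.078 + 1×15.999 = 56.077 g/mol.
Mass of CaO per formula unit = 1.0000 × 56.077 = 56.077 g.
CaO wt% = 56.077 / 196.025 × 100 = 28.61%.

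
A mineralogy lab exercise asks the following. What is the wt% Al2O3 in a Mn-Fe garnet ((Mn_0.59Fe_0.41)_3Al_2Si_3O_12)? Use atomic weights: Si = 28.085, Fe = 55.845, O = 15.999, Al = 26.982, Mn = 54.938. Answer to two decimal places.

20.55 wt%

Molar mass of (Mn_0.59Fe_0.41)_3Al_2Si_3O_12 = 1.77·54.938 + 1.23·55.845 + 2·26.982 + 3·28.085 + 12·15.999 = 496.137 g/mol.
Each formula unit contains 2 Al, equivalent to 2/2 = 1.0000 mol Al2O3.
M(Al2O3) = 2×26.982 + 3×15.999 = 101.961 g/mol.
Mass of Al2O3 per formula unit = 1.0000 × 101.961 = 101.961 g.
Al2O3 wt% = 101.961 / 496.137 × 100 = 20.55%.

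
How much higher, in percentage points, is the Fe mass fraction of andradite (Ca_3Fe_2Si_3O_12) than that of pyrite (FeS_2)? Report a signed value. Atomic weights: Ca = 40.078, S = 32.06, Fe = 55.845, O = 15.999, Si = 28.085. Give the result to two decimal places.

Fe in Ca_3Fe_2Si_3O_12: molar mass 508.167 g/mol; 2×55.845 = 111.690 g → 21.98 wt%.
Fe in FeS_2: molar mass 119.965 g/mol; 1×55.845 = 55.845 g → 46.55 wt%.
Difference = 21.98 − 46.55 = -24.57 percentage points.

-24.57 percentage points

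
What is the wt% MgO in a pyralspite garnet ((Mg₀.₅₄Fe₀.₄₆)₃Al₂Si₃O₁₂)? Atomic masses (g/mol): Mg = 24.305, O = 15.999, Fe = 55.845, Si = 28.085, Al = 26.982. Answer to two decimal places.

14.62 wt%

Molar mass of (Mg₀.₅₄Fe₀.₄₆)₃Al₂Si₃O₁₂ = 1.62×24.305 + 1.38×55.845 + 2×26.982 + 3×28.085 + 12×15.999 = 446.647 g/mol.
Each formula unit contains 1.62 Mg, equivalent to 1.62/1 = 1.6200 mol MgO.
M(MgO) = 1×24.305 + 1×15.999 = 40.304 g/mol.
Mass of MgO per formula unit = 1.6200 × 40.304 = 65.292 g.
MgO wt% = 65.292 / 446.647 × 100 = 14.62%.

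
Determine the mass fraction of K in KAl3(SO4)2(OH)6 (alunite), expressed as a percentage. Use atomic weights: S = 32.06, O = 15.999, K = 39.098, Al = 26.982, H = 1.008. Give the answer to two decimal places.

Molar mass of KAl3(SO4)2(OH)6: 1·39.098 + 3·26.982 + 2·32.06 + 14·15.999 + 6·1.008 = 414.198 g/mol.
Mass of K per formula unit: 1 × 39.098 = 39.098 g.
Weight fraction K = 39.098 / 414.198 = 0.0944.

9.44 mass %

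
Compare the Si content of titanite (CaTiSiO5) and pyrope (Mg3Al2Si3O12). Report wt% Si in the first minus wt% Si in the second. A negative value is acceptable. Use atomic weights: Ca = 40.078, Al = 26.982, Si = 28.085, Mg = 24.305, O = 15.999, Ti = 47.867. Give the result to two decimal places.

M(CaTiSiO5) = 196.025 g/mol, so wt% Si = 28.085/196.025 × 100 = 14.33%.
M(Mg3Al2Si3O12) = 403.122 g/mol, so wt% Si = 84.255/403.122 × 100 = 20.90%.
14.33 − 20.90 = -6.57 pp.

-6.57 percentage points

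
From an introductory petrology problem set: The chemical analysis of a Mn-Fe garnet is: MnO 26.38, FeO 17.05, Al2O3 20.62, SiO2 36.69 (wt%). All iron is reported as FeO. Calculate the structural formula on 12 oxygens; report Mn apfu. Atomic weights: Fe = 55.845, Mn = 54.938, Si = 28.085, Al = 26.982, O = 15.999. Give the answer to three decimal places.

MnO: 26.38/70.937 = 0.37188 mol → 0.37188 mol Mn, 0.37188 mol O.
FeO: 17.05/71.844 = 0.23732 mol → 0.23732 mol Fe, 0.23732 mol O.
Al2O3: 20.62/101.961 = 0.20223 mol → 0.40446 mol Al, 0.60669 mol O.
SiO2: 36.69/60.083 = 0.61066 mol → 0.61066 mol Si, 1.22132 mol O.
Total oxygen = 2.43721 mol. Normalization factor = 12/2.43721 = 4.92366.
Mn per 12 O = 0.37188 × 4.92366 = 1.831.

1.831 Mn apfu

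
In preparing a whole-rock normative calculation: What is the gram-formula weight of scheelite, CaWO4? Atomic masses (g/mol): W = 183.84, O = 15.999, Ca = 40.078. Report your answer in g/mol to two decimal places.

287.91 g/mol

M = 1·40.078 + 1·183.84 + 4·15.999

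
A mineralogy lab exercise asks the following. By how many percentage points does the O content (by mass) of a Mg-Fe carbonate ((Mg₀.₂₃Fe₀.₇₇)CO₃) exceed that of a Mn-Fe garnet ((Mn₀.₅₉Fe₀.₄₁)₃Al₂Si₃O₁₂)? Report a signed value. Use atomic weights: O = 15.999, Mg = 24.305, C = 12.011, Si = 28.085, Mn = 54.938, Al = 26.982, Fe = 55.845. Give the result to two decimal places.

5.50 percentage points

First mineral: 47.997 g O in 108.599 g formula = 44.20 wt% O.
Second mineral: 191.988 g O in 496.137 g formula = 38.70 wt% O.
44.20% − 38.70% gives a difference of 5.50 percentage points.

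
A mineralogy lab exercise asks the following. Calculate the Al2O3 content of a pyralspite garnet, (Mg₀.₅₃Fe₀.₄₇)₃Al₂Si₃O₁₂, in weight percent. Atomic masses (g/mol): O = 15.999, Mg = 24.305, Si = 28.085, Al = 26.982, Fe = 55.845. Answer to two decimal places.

22.78 wt%

Formula mass = 447.593 g/mol.
2 Al → 1.0000 mol Al2O3 per formula unit; M(Al2O3) = 101.961, so Al2O3 mass = 101.961 g.
101.961/447.593 × 100 = 22.78 wt%.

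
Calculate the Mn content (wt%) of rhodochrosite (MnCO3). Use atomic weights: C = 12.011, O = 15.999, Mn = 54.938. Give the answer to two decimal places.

47.79 wt%

M(MnCO3) = 114.946 g/mol.
Mn contributes 1 × 54.938 = 54.938 g per mole.
54.938/114.946 = 0.4779 → 47.79%.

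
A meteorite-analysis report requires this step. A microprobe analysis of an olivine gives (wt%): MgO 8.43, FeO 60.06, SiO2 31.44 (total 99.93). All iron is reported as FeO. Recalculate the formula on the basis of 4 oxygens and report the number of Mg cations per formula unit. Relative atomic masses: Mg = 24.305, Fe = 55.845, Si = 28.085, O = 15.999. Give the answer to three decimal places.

0.400 Mg apfu

MgO: 8.43/40.304 = 0.20916 mol → 0.20916 mol Mg, 0.20916 mol O.
FeO: 60.06/71.844 = 0.83598 mol → 0.83598 mol Fe, 0.83598 mol O.
SiO2: 31.44/60.083 = 0.52328 mol → 0.52328 mol Si, 1.04656 mol O.
Total oxygen = 2.09170 mol. Normalization factor = 4/2.09170 = 1.91232.
Mg per 4 O = 0.20916 × 1.91232 = 0.400.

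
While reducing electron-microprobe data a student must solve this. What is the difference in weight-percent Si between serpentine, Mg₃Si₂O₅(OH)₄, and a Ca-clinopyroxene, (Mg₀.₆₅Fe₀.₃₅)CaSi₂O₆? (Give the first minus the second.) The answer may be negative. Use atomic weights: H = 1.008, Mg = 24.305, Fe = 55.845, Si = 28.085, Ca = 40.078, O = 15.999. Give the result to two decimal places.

-4.41 percentage points

Si in Mg₃Si₂O₅(OH)₄: molar mass 277.108 g/mol; 2×28.085 = 56.170 g → 20.27 wt%.
Si in (Mg₀.₆₅Fe₀.₃₅)CaSi₂O₆: molar mass 227.586 g/mol; 2×28.085 = 56.170 g → 24.68 wt%.
Difference = 20.27 − 24.68 = -4.41 percentage points.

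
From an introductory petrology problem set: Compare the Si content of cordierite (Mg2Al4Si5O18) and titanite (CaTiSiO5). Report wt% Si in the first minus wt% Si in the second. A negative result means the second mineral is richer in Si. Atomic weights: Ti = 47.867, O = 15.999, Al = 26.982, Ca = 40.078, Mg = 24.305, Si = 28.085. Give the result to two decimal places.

M(Mg2Al4Si5O18) = 584.945 g/mol, so wt% Si = 140.425/584.945 × 100 = 24.01%.
M(CaTiSiO5) = 196.025 g/mol, so wt% Si = 28.085/196.025 × 100 = 14.33%.
24.01 − 14.33 = 9.68 pp.

9.68 percentage points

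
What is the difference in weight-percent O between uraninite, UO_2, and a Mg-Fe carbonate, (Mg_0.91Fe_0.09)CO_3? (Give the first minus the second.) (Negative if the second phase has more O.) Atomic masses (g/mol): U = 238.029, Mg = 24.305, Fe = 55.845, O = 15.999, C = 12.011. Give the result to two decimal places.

-43.22 percentage points

M(UO_2) = 270.027 g/mol, so wt% O = 31.998/270.027 × 100 = 11.85%.
M((Mg_0.91Fe_0.09)CO_3) = 87.152 g/mol, so wt% O = 47.997/87.152 × 100 = 55.07%.
11.85 − 55.07 = -43.22 pp.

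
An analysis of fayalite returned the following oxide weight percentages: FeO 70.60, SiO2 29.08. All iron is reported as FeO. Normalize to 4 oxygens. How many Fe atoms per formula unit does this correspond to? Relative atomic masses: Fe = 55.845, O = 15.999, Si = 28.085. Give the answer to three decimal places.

70.60 wt% FeO ÷ 71.844 g/mol = 0.98268 mol, giving 0.98268 Fe and 0.98268 O.
29.08 wt% SiO2 ÷ 60.083 g/mol = 0.48400 mol, giving 0.48400 Si and 0.96800 O.
Oxygen sums to 1.95068; scaling by 4/1.95068 = 2.05057 puts the formula on 4 O.
Fe: 0.98268 × 2.05057 = 2.015 atoms per formula unit.

2.015 Fe apfu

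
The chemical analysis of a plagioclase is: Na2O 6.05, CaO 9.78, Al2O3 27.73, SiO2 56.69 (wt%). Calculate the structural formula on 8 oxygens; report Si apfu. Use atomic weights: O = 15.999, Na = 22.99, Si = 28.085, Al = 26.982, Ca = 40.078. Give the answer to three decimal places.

Na2O (M=61.979): mol = 0.09761; Na = 0.19522, O = 0.09761.
CaO (M=56.077): mol = 0.17440; Ca = 0.17440, O = 0.17440.
Al2O3 (M=101.961): mol = 0.27197; Al = 0.54394, O = 0.81591.
SiO2 (M=60.083): mol = 0.94353; Si = 0.94353, O = 1.88706.
ΣO = 2.97498; factor = 8/ΣO = 2.68909.
Si apfu = 0.94353 × 2.68909 = 2.537.

2.537 Si apfu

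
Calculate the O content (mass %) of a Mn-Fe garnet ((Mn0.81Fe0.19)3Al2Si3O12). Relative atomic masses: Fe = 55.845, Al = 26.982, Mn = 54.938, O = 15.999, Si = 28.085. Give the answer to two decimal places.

38.74 mass %

Formula mass = 2.43×54.938 + 0.57×55.845 + 2×26.982 + 3×28.085 + 12×15.999 = 495.538 g/mol, of which 191.988 g is O.
So O makes up 191.988/495.538 = 0.3874 of the mass, i.e. 38.74%.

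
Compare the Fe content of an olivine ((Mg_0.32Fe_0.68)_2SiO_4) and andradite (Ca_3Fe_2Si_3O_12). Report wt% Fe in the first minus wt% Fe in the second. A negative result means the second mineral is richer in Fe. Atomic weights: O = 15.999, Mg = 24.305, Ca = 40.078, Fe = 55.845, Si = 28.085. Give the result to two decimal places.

19.39 percentage points

First mineral: 75.949 g Fe in 183.585 g formula = 41.37 wt% Fe.
Second mineral: 111.690 g Fe in 508.167 g formula = 21.98 wt% Fe.
41.37% − 21.98% gives a difference of 19.39 percentage points.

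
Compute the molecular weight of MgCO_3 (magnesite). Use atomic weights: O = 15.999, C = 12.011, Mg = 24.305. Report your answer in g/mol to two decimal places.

Mg: 1 × 24.305 = 24.3050
C: 1 × 12.011 = 12.0110
O: 3 × 15.999 = 47.9970
Summing the contributions gives the formula mass.

84.31 g/mol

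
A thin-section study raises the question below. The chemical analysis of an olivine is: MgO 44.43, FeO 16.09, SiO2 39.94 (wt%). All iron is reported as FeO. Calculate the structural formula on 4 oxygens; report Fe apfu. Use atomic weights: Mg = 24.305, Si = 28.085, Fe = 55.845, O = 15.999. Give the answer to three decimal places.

MgO (M=40.304): mol = 1.10237; Mg = 1.10237, O = 1.10237.
FeO (M=71.844): mol = 0.22396; Fe = 0.22396, O = 0.22396.
SiO2 (M=60.083): mol = 0.66475; Si = 0.66475, O = 1.32950.
ΣO = 2.65583; factor = 4/ΣO = 1.50612.
Fe apfu = 0.22396 × 1.50612 = 0.337.

0.337 Fe apfu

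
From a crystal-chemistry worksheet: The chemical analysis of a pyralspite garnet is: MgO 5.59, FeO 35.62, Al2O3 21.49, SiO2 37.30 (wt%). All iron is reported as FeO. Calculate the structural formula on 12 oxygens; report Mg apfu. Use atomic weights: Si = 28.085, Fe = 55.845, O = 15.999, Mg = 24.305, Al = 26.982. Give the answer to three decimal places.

0.664 Mg apfu

5.59 wt% MgO ÷ 40.304 g/mol = 0.13870 mol, giving 0.13870 Mg and 0.13870 O.
35.62 wt% FeO ÷ 71.844 g/mol = 0.49580 mol, giving 0.49580 Fe and 0.49580 O.
21.49 wt% Al2O3 ÷ 101.961 g/mol = 0.21077 mol, giving 0.42154 Al and 0.63231 O.
37.30 wt% SiO2 ÷ 60.083 g/mol = 0.62081 mol, giving 0.62081 Si and 1.24162 O.
Oxygen sums to 2.50843; scaling by 12/2.50843 = 4.78387 puts the formula on 12 O.
Mg: 0.13870 × 4.78387 = 0.664 atoms per formula unit.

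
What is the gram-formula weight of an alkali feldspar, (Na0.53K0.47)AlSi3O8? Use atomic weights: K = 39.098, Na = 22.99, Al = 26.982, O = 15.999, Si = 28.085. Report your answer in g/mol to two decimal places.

Na: 0.53 × 22.99 = 12.1847
K: 0.47 × 39.098 = 18.3761
Al: 1 × 26.982 = 26.9820
Si: 3 × 28.085 = 84.2550
O: 8 × 15.999 = 127.9920
Summing the contributions gives the formula mass.

269.79 g/mol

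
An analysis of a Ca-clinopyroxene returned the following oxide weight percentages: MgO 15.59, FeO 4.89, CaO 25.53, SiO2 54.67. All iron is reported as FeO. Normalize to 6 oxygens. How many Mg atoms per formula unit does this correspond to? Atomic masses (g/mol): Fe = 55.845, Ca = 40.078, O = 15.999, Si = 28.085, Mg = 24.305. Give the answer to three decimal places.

0.850 Mg apfu

MgO (M=40.304): mol = 0.38681; Mg = 0.38681, O = 0.38681.
FeO (M=71.844): mol = 0.06806; Fe = 0.06806, O = 0.06806.
CaO (M=56.077): mol = 0.45527; Ca = 0.45527, O = 0.45527.
SiO2 (M=60.083): mol = 0.90991; Si = 0.90991, O = 1.81982.
ΣO = 2.72996; factor = 6/ΣO = 2.19783.
Mg apfu = 0.38681 × 2.19783 = 0.850.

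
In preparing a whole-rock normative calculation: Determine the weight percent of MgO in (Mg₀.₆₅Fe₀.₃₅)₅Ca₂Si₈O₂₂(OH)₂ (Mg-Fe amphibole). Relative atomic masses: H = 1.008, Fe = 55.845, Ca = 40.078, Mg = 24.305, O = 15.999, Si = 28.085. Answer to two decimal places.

Formula mass = 867.548 g/mol.
3.25 Mg → 3.2500 mol MgO per formula unit; M(MgO) = 40.304, so MgO mass = 130.988 g.
130.988/867.548 × 100 = 15.10 wt%.

15.10 wt%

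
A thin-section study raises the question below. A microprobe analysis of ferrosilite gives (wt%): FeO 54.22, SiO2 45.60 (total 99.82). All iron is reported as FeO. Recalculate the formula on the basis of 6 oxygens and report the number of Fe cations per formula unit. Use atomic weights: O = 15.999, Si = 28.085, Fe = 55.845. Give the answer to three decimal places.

FeO: 54.22/71.844 = 0.75469 mol → 0.75469 mol Fe, 0.75469 mol O.
SiO2: 45.60/60.083 = 0.75895 mol → 0.75895 mol Si, 1.51790 mol O.
Total oxygen = 2.27259 mol. Normalization factor = 6/2.27259 = 2.64016.
Fe per 6 O = 0.75469 × 2.64016 = 1.993.

1.993 Fe apfu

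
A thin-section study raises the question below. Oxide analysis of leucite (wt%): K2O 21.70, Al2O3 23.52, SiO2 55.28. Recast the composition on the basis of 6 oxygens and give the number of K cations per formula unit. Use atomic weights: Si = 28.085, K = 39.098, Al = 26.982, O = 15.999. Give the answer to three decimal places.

K2O: 21.70/94.195 = 0.23037 mol → 0.46074 mol K, 0.23037 mol O.
Al2O3: 23.52/101.961 = 0.23068 mol → 0.46136 mol Al, 0.69204 mol O.
SiO2: 55.28/60.083 = 0.92006 mol → 0.92006 mol Si, 1.84012 mol O.
Total oxygen = 2.76253 mol. Normalization factor = 6/2.76253 = 2.17192.
K per 6 O = 0.46074 × 2.17192 = 1.001.

1.001 K apfu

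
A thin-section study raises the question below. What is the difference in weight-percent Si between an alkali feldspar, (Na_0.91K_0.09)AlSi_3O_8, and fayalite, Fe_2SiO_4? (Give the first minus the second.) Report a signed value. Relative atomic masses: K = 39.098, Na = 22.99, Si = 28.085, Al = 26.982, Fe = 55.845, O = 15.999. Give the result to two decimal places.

M((Na_0.91K_0.09)AlSi_3O_8) = 263.669 g/mol, so wt% Si = 84.255/263.669 × 100 = 31.95%.
M(Fe_2SiO_4) = 203.771 g/mol, so wt% Si = 28.085/203.771 × 100 = 13.78%.
31.95 − 13.78 = 18.17 pp.

18.17 percentage points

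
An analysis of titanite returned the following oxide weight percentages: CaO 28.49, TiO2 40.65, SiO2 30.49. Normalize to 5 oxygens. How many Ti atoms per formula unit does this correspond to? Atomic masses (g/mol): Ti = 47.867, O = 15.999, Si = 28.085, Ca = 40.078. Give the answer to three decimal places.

1.002 Ti apfu

CaO: 28.49/56.077 = 0.50805 mol → 0.50805 mol Ca, 0.50805 mol O.
TiO2: 40.65/79.865 = 0.50898 mol → 0.50898 mol Ti, 1.01796 mol O.
SiO2: 30.49/60.083 = 0.50746 mol → 0.50746 mol Si, 1.01492 mol O.
Total oxygen = 2.54093 mol. Normalization factor = 5/2.54093 = 1.96778.
Ti per 5 O = 0.50898 × 1.96778 = 1.002.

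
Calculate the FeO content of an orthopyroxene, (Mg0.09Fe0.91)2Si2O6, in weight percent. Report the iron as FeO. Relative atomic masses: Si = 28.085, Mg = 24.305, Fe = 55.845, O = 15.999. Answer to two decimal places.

Molar mass of (Mg0.09Fe0.91)2Si2O6 = 0.18*24.305 + 1.82*55.845 + 2*28.085 + 6*15.999 = 258.177 g/mol.
Each formula unit contains 1.82 Fe, equivalent to 1.82/1 = 1.8200 mol FeO.
M(FeO) = 1×55.845 + 1×15.999 = 71.844 g/mol.
Mass of FeO per formula unit = 1.8200 × 71.844 = 130.756 g.
FeO wt% = 130.756 / 258.177 × 100 = 50.65%.

50.65 wt%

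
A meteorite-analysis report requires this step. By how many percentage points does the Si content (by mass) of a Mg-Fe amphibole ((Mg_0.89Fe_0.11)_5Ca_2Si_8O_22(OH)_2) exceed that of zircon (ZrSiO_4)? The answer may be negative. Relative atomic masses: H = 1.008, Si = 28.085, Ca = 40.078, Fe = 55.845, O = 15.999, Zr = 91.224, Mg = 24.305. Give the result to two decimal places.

11.76 percentage points

M((Mg_0.89Fe_0.11)_5Ca_2Si_8O_22(OH)_2) = 829.700 g/mol, so wt% Si = 224.680/829.700 × 100 = 27.08%.
M(ZrSiO_4) = 183.305 g/mol, so wt% Si = 28.085/183.305 × 100 = 15.32%.
27.08 − 15.32 = 11.76 pp.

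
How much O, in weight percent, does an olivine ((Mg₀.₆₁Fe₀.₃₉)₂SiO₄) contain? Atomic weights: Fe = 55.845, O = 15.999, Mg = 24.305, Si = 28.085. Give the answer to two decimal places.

38.72 weight percent

M((Mg₀.₆₁Fe₀.₃₉)₂SiO₄) = 165.292 g/mol.
O contributes 4 × 15.999 = 63.996 g per mole.
63.996/165.292 = 0.3872 → 38.72%.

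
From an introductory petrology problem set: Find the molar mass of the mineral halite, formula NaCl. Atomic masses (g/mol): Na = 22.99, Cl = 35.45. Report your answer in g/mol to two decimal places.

58.44 g/mol

Na: 1 × 22.99 = 22.9900
Cl: 1 × 35.45 = 35.4500
Summing the contributions gives the formula mass.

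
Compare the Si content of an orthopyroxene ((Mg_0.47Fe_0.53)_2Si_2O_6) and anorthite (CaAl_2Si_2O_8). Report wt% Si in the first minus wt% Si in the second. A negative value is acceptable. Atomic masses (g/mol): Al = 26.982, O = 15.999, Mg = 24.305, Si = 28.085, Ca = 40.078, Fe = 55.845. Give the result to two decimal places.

Si in (Mg_0.47Fe_0.53)_2Si_2O_6: molar mass 234.206 g/mol; 2×28.085 = 56.170 g → 23.98 wt%.
Si in CaAl_2Si_2O_8: molar mass 278.204 g/mol; 2×28.085 = 56.170 g → 20.19 wt%.
Difference = 23.98 − 20.19 = 3.79 percentage points.

3.79 percentage points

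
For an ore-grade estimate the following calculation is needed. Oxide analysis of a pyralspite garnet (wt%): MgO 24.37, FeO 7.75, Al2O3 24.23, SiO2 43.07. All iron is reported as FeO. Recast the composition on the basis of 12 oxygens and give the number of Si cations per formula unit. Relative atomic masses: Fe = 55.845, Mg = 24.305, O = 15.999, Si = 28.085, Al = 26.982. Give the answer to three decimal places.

MgO (M=40.304): mol = 0.60465; Mg = 0.60465, O = 0.60465.
FeO (M=71.844): mol = 0.10787; Fe = 0.10787, O = 0.10787.
Al2O3 (M=101.961): mol = 0.23764; Al = 0.47528, O = 0.71292.
SiO2 (M=60.083): mol = 0.71684; Si = 0.71684, O = 1.43368.
ΣO = 2.85912; factor = 12/ΣO = 4.19710.
Si apfu = 0.71684 × 4.19710 = 3.009.

3.009 Si apfu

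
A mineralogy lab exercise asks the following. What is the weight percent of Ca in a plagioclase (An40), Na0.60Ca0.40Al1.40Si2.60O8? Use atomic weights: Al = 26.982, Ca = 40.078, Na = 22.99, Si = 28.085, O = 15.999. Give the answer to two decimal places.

M(Na0.60Ca0.40Al1.40Si2.60O8) = 268.613 g/mol.
Ca contributes 0.40 × 40.078 = 16.031 g per mole.
16.031/268.613 = 0.0597 → 5.97%.

5.97 mass %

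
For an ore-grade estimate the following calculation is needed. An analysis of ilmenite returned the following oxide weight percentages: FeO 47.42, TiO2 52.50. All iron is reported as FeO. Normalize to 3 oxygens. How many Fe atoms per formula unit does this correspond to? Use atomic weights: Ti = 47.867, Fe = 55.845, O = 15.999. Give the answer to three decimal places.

47.42 wt% FeO ÷ 71.844 g/mol = 0.66004 mol, giving 0.66004 Fe and 0.66004 O.
52.50 wt% TiO2 ÷ 79.865 g/mol = 0.65736 mol, giving 0.65736 Ti and 1.31472 O.
Oxygen sums to 1.97476; scaling by 3/1.97476 = 1.51917 puts the formula on 3 O.
Fe: 0.66004 × 1.51917 = 1.003 atoms per formula unit.

1.003 Fe apfu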